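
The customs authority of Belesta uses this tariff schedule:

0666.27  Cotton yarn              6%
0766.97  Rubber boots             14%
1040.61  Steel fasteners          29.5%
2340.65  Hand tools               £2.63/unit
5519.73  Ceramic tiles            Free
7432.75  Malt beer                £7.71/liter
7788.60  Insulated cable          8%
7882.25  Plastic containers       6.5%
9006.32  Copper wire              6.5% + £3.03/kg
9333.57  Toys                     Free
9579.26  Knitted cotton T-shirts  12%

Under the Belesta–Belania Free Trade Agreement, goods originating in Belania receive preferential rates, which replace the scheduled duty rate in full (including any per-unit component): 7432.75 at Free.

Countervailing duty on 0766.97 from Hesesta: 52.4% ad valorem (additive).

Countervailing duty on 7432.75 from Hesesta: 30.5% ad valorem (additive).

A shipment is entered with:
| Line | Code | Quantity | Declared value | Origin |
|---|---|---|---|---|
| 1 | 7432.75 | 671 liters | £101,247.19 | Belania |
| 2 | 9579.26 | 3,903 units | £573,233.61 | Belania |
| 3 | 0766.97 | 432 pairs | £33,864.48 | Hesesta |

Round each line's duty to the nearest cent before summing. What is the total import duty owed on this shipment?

£91,274.04

Line 1 (7432.75, Belania, 671 liters, £101,247.19):
Base rate for 7432.75 is £7.71/liter.
Origin Belania qualifies under the Belesta–Belania agreement and 7432.75 is covered: preferential rate Free applies instead.
The additional-duty order on 7432.75 targets Hesesta, not Belania; it does not apply.
Duty = £101,247.19 × 0% = £0.00.
Line 2 (9579.26, Belania, 3,903 units, £573,233.61):
Base rate for 9579.26 is 12%.
Origin Belania is the FTA partner but 9579.26 is not on the preference list; base rate stands.
Duty = £573,233.61 × 12% = £68,788.03.
Line 3 (0766.97, Hesesta, 432 pairs, £33,864.48):
Base rate for 0766.97 is 14%.
Additional duty on 0766.97 from Hesesta: +52.4%. Applied ad valorem rate: 14% + 52.4% = 66.4%.
Duty = £33,864.48 × 66.4% = £22,486.01.
Total = £0.00 + £68,788.03 + £22,486.01 = £91,274.04.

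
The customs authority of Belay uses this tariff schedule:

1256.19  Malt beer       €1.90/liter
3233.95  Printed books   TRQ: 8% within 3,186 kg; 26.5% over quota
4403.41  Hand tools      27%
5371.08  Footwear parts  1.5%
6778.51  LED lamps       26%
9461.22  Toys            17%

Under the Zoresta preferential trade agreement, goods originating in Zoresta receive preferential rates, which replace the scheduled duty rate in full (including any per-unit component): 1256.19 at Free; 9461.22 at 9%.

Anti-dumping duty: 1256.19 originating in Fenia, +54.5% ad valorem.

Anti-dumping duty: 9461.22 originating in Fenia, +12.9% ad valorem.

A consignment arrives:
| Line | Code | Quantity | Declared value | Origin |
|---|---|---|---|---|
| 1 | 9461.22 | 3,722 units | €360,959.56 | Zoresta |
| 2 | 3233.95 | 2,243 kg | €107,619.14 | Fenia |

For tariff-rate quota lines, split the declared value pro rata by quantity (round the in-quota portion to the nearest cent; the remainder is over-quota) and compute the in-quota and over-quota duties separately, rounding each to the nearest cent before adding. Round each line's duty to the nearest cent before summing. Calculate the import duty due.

Line 1 (9461.22, Zoresta, 3,722 units, €360,959.56):
Base rate for 9461.22 is 17%.
Origin Zoresta qualifies under the Belay–Zoresta agreement and 9461.22 is covered: preferential rate 9% applies instead.
The additional-duty order on 9461.22 targets Fenia, not Zoresta; it does not apply.
Duty = €360,959.56 × 9% = €32,486.36.
Line 2 (3233.95, Fenia, 2,243 kg, €107,619.14):
Code 3233.95 is under a tariff-rate quota (threshold 3,186 kg). Quantity 2,243 kg is within the quota, so the in-quota rate 8% applies to the full value.
Duty = €107,619.14 × 8% = €8,609.53.
Total = €32,486.36 + €8,609.53 = €41,095.89.

€41,095.89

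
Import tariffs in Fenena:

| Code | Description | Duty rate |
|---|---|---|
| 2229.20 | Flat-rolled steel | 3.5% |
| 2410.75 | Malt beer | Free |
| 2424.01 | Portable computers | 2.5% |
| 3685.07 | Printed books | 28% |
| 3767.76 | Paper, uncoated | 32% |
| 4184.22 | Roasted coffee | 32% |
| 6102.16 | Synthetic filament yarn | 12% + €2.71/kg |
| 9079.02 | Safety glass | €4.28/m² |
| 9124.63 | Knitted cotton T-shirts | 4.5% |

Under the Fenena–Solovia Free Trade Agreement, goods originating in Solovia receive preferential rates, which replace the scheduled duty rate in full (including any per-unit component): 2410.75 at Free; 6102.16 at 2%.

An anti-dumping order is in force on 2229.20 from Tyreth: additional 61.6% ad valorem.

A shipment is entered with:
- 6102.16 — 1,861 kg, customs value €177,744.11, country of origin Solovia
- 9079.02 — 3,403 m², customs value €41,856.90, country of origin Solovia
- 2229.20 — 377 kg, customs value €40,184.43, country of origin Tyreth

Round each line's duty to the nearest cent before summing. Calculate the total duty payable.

Line 1 (6102.16, Solovia, 1,861 kg, €177,744.11):
Base rate for 6102.16 is 12% + €2.71/kg.
Origin Solovia qualifies under the Fenena–Solovia agreement and 6102.16 is covered: preferential rate 2% applies instead.
Duty = €177,744.11 × 2% = €3,554.88.
Line 2 (9079.02, Solovia, 3,403 m², €41,856.90):
Base rate for 9079.02 is €4.28/m².
Origin Solovia is the FTA partner but 9079.02 is not on the preference list; base rate stands.
Duty = 3,403 × €4.28 = €14,564.84.
Line 3 (2229.20, Tyreth, 377 kg, €40,184.43):
Base rate for 2229.20 is 3.5%.
Additional duty on 2229.20 from Tyreth: +61.6%. Applied ad valorem rate: 3.5% + 61.6% = 65.1%.
Duty = €40,184.43 × 65.1% = €26,160.06.
Total = €3,554.88 + €14,564.84 + €26,160.06 = €44,279.78.

€44,279.78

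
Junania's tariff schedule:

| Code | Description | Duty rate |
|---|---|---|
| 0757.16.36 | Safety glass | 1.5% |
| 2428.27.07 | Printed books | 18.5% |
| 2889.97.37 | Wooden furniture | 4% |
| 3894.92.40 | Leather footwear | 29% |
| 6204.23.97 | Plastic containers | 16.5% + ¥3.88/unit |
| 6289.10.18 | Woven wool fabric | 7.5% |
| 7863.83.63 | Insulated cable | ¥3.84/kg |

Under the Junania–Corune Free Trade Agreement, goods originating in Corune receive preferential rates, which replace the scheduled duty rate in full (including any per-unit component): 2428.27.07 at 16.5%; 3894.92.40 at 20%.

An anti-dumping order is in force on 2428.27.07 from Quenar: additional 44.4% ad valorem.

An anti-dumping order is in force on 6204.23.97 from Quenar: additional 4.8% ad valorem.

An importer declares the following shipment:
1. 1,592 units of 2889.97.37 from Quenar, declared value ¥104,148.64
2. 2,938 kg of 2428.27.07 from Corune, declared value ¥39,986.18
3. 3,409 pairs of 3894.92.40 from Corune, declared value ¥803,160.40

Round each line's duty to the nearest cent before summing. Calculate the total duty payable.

Line 1 (2889.97.37, Quenar, 1,592 units, ¥104,148.64):
Base rate for 2889.97.37 is 4%.
Duty = ¥104,148.64 × 4% = ¥4,165.95.
Line 2 (2428.27.07, Corune, 2,938 kg, ¥39,986.18):
Base rate for 2428.27.07 is 18.5%.
Origin Corune qualifies under the Junania–Corune agreement and 2428.27.07 is covered: preferential rate 16.5% applies instead.
The additional-duty order on 2428.27.07 targets Quenar, not Corune; it does not apply.
Duty = ¥39,986.18 × 16.5% = ¥6,597.72.
Line 3 (3894.92.40, Corune, 3,409 pairs, ¥803,160.40):
Base rate for 3894.92.40 is 29%.
Origin Corune qualifies under the Junania–Corune agreement and 3894.92.40 is covered: preferential rate 20% applies instead.
Duty = ¥803,160.40 × 20% = ¥160,632.08.
Total = ¥4,165.95 + ¥6,597.72 + ¥160,632.08 = ¥171,395.75.

¥171,395.75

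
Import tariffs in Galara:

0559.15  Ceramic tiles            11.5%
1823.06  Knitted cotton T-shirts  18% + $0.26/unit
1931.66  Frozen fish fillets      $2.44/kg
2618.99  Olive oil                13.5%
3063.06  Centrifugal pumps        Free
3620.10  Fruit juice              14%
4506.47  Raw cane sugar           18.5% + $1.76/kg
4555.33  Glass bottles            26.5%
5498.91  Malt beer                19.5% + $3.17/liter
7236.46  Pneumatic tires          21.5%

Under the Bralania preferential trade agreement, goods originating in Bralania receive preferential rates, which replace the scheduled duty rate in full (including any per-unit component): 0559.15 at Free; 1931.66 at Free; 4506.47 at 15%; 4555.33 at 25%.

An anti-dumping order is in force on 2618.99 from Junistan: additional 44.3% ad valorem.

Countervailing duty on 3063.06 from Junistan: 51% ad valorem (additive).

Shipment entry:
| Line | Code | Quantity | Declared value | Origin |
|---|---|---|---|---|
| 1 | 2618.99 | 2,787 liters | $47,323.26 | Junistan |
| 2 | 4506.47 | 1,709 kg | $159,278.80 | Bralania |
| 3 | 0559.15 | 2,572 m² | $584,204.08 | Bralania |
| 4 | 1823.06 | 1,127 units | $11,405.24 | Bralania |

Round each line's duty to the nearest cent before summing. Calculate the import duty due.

$53,590.62

Line 1 (2618.99, Junistan, 2,787 liters, $47,323.26):
Base rate for 2618.99 is 13.5%.
Additional duty on 2618.99 from Junistan: +44.3%. Applied ad valorem rate: 13.5% + 44.3% = 57.8%.
Duty = $47,323.26 × 57.8% = $27,352.84.
Line 2 (4506.47, Bralania, 1,709 kg, $159,278.80):
Base rate for 4506.47 is 18.5% + $1.76/kg.
Origin Bralania qualifies under the Galara–Bralania agreement and 4506.47 is covered: preferential rate 15% applies instead.
Duty = $159,278.80 × 15% = $23,891.82.
Line 3 (0559.15, Bralania, 2,572 m², $584,204.08):
Base rate for 0559.15 is 11.5%.
Origin Bralania qualifies under the Galara–Bralania agreement and 0559.15 is covered: preferential rate Free applies instead.
Duty = $584,204.08 × 0% = $0.00.
Line 4 (1823.06, Bralania, 1,127 units, $11,405.24):
Base rate for 1823.06 is 18% + $0.26/unit.
Origin Bralania is the FTA partner but 1823.06 is not on the preference list; base rate stands.
Duty = $11,405.24 × 18% + 1,127 × $0.26 = $2,345.96.
Total = $27,352.84 + $23,891.82 + $0.00 + $2,345.96 = $53,590.62.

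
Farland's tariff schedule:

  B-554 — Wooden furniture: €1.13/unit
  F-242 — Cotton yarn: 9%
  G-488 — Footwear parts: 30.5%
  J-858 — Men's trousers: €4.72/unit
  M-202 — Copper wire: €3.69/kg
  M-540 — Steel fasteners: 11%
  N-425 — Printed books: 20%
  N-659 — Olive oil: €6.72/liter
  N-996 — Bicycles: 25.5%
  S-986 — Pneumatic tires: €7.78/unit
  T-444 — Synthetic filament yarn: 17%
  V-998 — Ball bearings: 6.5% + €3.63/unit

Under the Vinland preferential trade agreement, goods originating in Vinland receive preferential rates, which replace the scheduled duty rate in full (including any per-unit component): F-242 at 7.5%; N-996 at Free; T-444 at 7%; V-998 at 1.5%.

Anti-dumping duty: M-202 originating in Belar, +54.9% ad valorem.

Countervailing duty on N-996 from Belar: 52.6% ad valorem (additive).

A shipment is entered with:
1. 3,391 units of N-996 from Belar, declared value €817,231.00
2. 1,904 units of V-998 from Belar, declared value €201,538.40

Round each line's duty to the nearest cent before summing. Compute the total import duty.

Line 1 (N-996, Belar, 3,391 units, €817,231.00):
Base rate for N-996 is 25.5%.
N-996 has an FTA preferential rate, but origin Belar is not Vinland; base rate stands.
Additional duty on N-996 from Belar: +52.6%. Applied ad valorem rate: 25.5% + 52.6% = 78.1%.
Duty = €817,231.00 × 78.1% = €638,257.41.
Line 2 (V-998, Belar, 1,904 units, €201,538.40):
Base rate for V-998 is 6.5% + €3.63/unit.
V-998 has an FTA preferential rate, but origin Belar is not Vinland; base rate stands.
Duty = €201,538.40 × 6.5% + 1,904 × €3.63 = €20,011.52.
Total = €638,257.41 + €20,011.52 = €658,268.93.

€658,268.93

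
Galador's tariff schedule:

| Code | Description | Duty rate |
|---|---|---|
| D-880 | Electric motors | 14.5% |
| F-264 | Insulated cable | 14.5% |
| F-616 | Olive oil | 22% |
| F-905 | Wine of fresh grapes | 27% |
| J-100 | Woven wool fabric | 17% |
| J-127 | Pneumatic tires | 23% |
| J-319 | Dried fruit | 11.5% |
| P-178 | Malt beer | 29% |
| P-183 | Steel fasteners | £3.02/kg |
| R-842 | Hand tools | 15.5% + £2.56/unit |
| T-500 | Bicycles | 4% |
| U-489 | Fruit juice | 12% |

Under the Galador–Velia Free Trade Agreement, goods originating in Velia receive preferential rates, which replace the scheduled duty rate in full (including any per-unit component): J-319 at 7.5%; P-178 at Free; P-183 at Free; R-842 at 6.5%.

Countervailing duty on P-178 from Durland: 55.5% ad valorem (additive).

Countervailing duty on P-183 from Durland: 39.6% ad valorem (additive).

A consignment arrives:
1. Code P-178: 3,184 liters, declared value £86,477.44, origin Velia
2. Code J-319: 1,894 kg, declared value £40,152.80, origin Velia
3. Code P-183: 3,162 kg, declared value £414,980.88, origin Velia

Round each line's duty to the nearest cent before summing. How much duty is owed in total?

Line 1 (P-178, Velia, 3,184 liters, £86,477.44):
Base rate for P-178 is 29%.
Origin Velia qualifies under the Galador–Velia agreement and P-178 is covered: preferential rate Free applies instead.
The additional-duty order on P-178 targets Durland, not Velia; it does not apply.
Duty = £86,477.44 × 0% = £0.00.
Line 2 (J-319, Velia, 1,894 kg, £40,152.80):
Base rate for J-319 is 11.5%.
Origin Velia qualifies under the Galador–Velia agreement and J-319 is covered: preferential rate 7.5% applies instead.
Duty = £40,152.80 × 7.5% = £3,011.46.
Line 3 (P-183, Velia, 3,162 kg, £414,980.88):
Base rate for P-183 is £3.02/kg.
Origin Velia qualifies under the Galador–Velia agreement and P-183 is covered: preferential rate Free applies instead.
The additional-duty order on P-183 targets Durland, not Velia; it does not apply.
Duty = £414,980.88 × 0% = £0.00.
Total = £0.00 + £3,011.46 + £0.00 = £3,011.46.

£3,011.46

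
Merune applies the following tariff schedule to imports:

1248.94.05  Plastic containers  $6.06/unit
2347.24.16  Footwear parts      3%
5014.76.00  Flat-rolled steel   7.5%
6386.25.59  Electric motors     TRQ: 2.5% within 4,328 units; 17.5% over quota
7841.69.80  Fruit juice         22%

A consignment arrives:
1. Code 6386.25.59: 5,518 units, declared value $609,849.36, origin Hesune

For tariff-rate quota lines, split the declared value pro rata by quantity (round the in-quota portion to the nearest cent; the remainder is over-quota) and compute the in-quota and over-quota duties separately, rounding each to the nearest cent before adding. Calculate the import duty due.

Line 1 (6386.25.59, Hesune, 5,518 units, $609,849.36):
Code 6386.25.59 is under a tariff-rate quota (threshold 4,328 units). In-quota: 4,328 units at 2.5%; over-quota: 1,190 units at 17.5%.
Pro-rata value split: in-quota = $609,849.36 × 4,328/5,518 = $478,330.56; over-quota = $609,849.36 − $478,330.56 = $131,518.80.
In-quota duty = $478,330.56 × 2.5% = $11,958.26. Over-quota duty = $131,518.80 × 17.5% = $23,015.79.
Line duty = $11,958.26 + $23,015.79 = $34,974.05.

$34,974.05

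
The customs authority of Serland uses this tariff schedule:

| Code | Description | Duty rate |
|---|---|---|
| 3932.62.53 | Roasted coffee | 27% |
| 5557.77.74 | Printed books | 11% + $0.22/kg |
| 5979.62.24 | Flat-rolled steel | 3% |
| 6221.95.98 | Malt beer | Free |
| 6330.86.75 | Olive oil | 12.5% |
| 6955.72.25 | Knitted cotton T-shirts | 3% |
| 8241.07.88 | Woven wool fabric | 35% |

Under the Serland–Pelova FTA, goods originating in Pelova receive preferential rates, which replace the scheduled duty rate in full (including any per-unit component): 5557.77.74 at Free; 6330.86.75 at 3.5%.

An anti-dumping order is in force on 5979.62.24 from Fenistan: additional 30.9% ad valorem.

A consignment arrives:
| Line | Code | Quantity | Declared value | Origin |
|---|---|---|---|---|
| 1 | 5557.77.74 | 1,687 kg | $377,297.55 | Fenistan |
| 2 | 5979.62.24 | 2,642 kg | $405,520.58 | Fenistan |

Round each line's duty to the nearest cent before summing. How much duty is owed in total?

Line 1 (5557.77.74, Fenistan, 1,687 kg, $377,297.55):
Base rate for 5557.77.74 is 11% + $0.22/kg.
5557.77.74 has an FTA preferential rate, but origin Fenistan is not Pelova; base rate stands.
Duty = $377,297.55 × 11% + 1,687 × $0.22 = $41,873.87.
Line 2 (5979.62.24, Fenistan, 2,642 kg, $405,520.58):
Base rate for 5979.62.24 is 3%.
Additional duty on 5979.62.24 from Fenistan: +30.9%. Applied ad valorem rate: 3% + 30.9% = 33.9%.
Duty = $405,520.58 × 33.9% = $137,471.48.
Total = $41,873.87 + $137,471.48 = $179,345.35.

$179,345.35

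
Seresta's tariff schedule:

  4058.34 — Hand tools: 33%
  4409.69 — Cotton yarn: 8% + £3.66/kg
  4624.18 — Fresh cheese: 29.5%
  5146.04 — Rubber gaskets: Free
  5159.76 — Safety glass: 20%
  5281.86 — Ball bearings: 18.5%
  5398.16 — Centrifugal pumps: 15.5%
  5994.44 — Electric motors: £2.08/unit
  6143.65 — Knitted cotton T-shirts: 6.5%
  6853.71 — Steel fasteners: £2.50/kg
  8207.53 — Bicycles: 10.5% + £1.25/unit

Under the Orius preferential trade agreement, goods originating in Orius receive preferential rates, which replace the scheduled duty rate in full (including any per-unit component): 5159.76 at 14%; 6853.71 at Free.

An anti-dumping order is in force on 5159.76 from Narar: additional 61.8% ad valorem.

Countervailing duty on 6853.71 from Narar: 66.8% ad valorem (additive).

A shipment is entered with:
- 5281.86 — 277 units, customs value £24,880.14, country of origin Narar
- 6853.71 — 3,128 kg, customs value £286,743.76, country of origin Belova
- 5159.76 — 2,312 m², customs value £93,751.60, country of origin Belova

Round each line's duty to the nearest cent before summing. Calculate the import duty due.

Line 1 (5281.86, Narar, 277 units, £24,880.14):
Base rate for 5281.86 is 18.5%.
Duty = £24,880.14 × 18.5% = £4,602.83.
Line 2 (6853.71, Belova, 3,128 kg, £286,743.76):
Base rate for 6853.71 is £2.50/kg.
6853.71 has an FTA preferential rate, but origin Belova is not Orius; base rate stands.
The additional-duty order on 6853.71 targets Narar, not Belova; it does not apply.
Duty = 3,128 × £2.50 = £7,820.00.
Line 3 (5159.76, Belova, 2,312 m², £93,751.60):
Base rate for 5159.76 is 20%.
5159.76 has an FTA preferential rate, but origin Belova is not Orius; base rate stands.
The additional-duty order on 5159.76 targets Narar, not Belova; it does not apply.
Duty = £93,751.60 × 20% = £18,750.32.
Total = £4,602.83 + £7,820.00 + £18,750.32 = £31,173.15.

£31,173.15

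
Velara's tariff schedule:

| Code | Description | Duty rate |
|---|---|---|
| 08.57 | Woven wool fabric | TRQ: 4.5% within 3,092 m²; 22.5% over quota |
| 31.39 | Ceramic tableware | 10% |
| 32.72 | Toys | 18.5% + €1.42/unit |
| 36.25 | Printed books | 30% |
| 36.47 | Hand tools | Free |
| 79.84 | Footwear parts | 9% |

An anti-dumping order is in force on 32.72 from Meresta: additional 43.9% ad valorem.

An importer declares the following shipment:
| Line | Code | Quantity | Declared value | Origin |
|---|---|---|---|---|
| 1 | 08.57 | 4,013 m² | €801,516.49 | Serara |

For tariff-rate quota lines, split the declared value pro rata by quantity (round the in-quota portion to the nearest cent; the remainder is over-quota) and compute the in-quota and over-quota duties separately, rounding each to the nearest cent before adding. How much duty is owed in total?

€69,179.48

Line 1 (08.57, Serara, 4,013 m², €801,516.49):
Code 08.57 is under a tariff-rate quota (threshold 3,092 m²). In-quota: 3,092 m² at 4.5%; over-quota: 921 m² at 22.5%.
Pro-rata value split: in-quota = €801,516.49 × 3,092/4,013 = €617,565.16; over-quota = €801,516.49 − €617,565.16 = €183,951.33.
In-quota duty = €617,565.16 × 4.5% = €27,790.43. Over-quota duty = €183,951.33 × 22.5% = €41,389.05.
Line duty = €27,790.43 + €41,389.05 = €69,179.48.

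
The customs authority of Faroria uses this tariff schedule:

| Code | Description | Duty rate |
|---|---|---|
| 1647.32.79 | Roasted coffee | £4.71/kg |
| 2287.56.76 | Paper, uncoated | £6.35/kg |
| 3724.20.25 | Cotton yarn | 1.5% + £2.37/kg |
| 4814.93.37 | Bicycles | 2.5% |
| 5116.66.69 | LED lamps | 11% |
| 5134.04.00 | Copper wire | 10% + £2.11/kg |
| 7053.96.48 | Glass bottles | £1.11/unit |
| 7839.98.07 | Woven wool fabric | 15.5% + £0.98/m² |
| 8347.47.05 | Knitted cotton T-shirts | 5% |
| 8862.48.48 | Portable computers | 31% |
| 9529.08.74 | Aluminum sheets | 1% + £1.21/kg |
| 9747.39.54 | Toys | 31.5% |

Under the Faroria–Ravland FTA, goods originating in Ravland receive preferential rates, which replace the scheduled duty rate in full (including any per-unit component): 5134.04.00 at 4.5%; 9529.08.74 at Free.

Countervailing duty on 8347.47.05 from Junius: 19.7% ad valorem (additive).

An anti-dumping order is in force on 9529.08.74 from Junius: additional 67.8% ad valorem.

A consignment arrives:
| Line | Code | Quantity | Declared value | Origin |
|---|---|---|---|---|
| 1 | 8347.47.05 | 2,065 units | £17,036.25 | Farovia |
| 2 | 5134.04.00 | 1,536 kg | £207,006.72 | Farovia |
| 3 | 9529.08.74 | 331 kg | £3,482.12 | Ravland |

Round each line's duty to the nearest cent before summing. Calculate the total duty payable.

£24,793.44

Line 1 (8347.47.05, Farovia, 2,065 units, £17,036.25):
Base rate for 8347.47.05 is 5%.
The additional-duty order on 8347.47.05 targets Junius, not Farovia; it does not apply.
Duty = £17,036.25 × 5% = £851.81.
Line 2 (5134.04.00, Farovia, 1,536 kg, £207,006.72):
Base rate for 5134.04.00 is 10% + £2.11/kg.
5134.04.00 has an FTA preferential rate, but origin Farovia is not Ravland; base rate stands.
Duty = £207,006.72 × 10% + 1,536 × £2.11 = £23,941.63.
Line 3 (9529.08.74, Ravland, 331 kg, £3,482.12):
Base rate for 9529.08.74 is 1% + £1.21/kg.
Origin Ravland qualifies under the Faroria–Ravland agreement and 9529.08.74 is covered: preferential rate Free applies instead.
The additional-duty order on 9529.08.74 targets Junius, not Ravland; it does not apply.
Duty = £3,482.12 × 0% = £0.00.
Total = £851.81 + £23,941.63 + £0.00 = £24,793.44.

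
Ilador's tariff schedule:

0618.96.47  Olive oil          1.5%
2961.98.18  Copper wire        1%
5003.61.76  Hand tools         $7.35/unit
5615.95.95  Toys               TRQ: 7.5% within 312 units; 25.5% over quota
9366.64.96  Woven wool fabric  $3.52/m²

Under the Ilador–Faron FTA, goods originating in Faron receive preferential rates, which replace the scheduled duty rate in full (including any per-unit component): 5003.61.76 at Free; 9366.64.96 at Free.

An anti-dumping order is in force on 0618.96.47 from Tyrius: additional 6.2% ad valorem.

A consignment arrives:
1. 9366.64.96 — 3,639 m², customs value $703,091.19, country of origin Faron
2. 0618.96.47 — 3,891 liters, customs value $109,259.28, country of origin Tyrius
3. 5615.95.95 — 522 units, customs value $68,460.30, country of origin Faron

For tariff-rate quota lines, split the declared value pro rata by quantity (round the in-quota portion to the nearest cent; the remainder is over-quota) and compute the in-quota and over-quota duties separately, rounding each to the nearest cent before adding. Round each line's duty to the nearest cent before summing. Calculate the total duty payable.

Line 1 (9366.64.96, Faron, 3,639 m², $703,091.19):
Base rate for 9366.64.96 is $3.52/m².
Origin Faron qualifies under the Ilador–Faron agreement and 9366.64.96 is covered: preferential rate Free applies instead.
Duty = $703,091.19 × 0% = $0.00.
Line 2 (0618.96.47, Tyrius, 3,891 liters, $109,259.28):
Base rate for 0618.96.47 is 1.5%.
Additional duty on 0618.96.47 from Tyrius: +6.2%. Applied ad valorem rate: 1.5% + 6.2% = 7.7%.
Duty = $109,259.28 × 7.7% = $8,412.96.
Line 3 (5615.95.95, Faron, 522 units, $68,460.30):
Code 5615.95.95 is under a tariff-rate quota (threshold 312 units). In-quota: 312 units at 7.5%; over-quota: 210 units at 25.5%.
Pro-rata value split: in-quota = $68,460.30 × 312/522 = $40,918.80; over-quota = $68,460.30 − $40,918.80 = $27,541.50.
In-quota duty = $40,918.80 × 7.5% = $3,068.91. Over-quota duty = $27,541.50 × 25.5% = $7,023.08.
Line duty = $3,068.91 + $7,023.08 = $10,091.99.
Total = $0.00 + $8,412.96 + $10,091.99 = $18,504.95.

$18,504.95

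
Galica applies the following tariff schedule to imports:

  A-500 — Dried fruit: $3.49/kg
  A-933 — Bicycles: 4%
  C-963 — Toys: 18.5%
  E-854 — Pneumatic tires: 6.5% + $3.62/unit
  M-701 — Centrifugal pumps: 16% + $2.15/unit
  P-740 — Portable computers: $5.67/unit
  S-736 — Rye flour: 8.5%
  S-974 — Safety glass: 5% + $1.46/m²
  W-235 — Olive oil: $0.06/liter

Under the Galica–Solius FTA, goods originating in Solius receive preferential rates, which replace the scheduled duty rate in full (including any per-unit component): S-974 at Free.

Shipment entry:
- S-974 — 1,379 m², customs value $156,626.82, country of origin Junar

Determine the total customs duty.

$9,844.68

Line 1 (S-974, Junar, 1,379 m², $156,626.82):
Base rate for S-974 is 5% + $1.46/m².
S-974 has an FTA preferential rate, but origin Junar is not Solius; base rate stands.
Duty = $156,626.82 × 5% + 1,379 × $1.46 = $9,844.68.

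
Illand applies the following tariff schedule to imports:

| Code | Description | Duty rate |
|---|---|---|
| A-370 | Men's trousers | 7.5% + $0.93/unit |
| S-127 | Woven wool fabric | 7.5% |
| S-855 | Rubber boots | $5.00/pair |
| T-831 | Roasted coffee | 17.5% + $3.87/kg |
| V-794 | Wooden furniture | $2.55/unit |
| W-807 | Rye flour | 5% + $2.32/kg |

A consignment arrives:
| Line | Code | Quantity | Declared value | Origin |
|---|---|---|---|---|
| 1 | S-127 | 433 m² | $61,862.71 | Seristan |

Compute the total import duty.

$4,639.70

Line 1 (S-127, Seristan, 433 m², $61,862.71):
Base rate for S-127 is 7.5%.
Duty = $61,862.71 × 7.5% = $4,639.70.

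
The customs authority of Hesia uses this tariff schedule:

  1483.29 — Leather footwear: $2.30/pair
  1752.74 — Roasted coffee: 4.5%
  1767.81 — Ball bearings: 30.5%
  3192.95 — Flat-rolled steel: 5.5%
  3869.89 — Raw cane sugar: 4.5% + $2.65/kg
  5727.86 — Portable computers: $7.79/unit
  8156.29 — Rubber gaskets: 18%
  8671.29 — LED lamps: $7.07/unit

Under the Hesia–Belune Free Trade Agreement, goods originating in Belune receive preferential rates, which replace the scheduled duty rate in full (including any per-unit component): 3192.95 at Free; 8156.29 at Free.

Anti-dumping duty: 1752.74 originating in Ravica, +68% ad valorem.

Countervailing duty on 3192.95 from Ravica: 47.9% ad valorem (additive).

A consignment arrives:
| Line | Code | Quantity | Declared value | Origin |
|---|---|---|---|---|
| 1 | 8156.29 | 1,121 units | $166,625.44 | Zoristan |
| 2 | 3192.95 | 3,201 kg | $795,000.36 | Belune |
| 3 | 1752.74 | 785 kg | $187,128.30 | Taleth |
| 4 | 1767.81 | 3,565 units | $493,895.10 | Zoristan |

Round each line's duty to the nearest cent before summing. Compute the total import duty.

Line 1 (8156.29, Zoristan, 1,121 units, $166,625.44):
Base rate for 8156.29 is 18%.
8156.29 has an FTA preferential rate, but origin Zoristan is not Belune; base rate stands.
Duty = $166,625.44 × 18% = $29,992.58.
Line 2 (3192.95, Belune, 3,201 kg, $795,000.36):
Base rate for 3192.95 is 5.5%.
Origin Belune qualifies under the Hesia–Belune agreement and 3192.95 is covered: preferential rate Free applies instead.
The additional-duty order on 3192.95 targets Ravica, not Belune; it does not apply.
Duty = $795,000.36 × 0% = $0.00.
Line 3 (1752.74, Taleth, 785 kg, $187,128.30):
Base rate for 1752.74 is 4.5%.
The additional-duty order on 1752.74 targets Ravica, not Taleth; it does not apply.
Duty = $187,128.30 × 4.5% = $8,420.77.
Line 4 (1767.81, Zoristan, 3,565 units, $493,895.10):
Base rate for 1767.81 is 30.5%.
Duty = $493,895.10 × 30.5% = $150,638.01.
Total = $29,992.58 + $0.00 + $8,420.77 + $150,638.01 = $189,051.36.

$189,051.36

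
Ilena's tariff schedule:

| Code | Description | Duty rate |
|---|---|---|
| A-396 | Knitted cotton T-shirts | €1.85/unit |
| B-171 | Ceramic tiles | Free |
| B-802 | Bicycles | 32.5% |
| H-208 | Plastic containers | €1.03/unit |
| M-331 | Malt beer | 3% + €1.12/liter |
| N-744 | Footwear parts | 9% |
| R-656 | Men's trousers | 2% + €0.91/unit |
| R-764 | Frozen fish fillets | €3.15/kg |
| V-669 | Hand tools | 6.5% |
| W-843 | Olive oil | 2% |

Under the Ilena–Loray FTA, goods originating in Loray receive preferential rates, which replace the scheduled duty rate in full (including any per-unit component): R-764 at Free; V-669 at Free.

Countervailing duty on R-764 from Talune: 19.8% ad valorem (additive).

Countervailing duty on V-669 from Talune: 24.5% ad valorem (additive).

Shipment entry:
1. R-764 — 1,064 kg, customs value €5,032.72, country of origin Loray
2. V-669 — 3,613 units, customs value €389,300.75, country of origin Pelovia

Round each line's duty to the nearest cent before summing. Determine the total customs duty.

€25,304.55

Line 1 (R-764, Loray, 1,064 kg, €5,032.72):
Base rate for R-764 is €3.15/kg.
Origin Loray qualifies under the Ilena–Loray agreement and R-764 is covered: preferential rate Free applies instead.
The additional-duty order on R-764 targets Talune, not Loray; it does not apply.
Duty = €5,032.72 × 0% = €0.00.
Line 2 (V-669, Pelovia, 3,613 units, €389,300.75):
Base rate for V-669 is 6.5%.
V-669 has an FTA preferential rate, but origin Pelovia is not Loray; base rate stands.
The additional-duty order on V-669 targets Talune, not Pelovia; it does not apply.
Duty = €389,300.75 × 6.5% = €25,304.55.
Total = €0.00 + €25,304.55 = €25,304.55.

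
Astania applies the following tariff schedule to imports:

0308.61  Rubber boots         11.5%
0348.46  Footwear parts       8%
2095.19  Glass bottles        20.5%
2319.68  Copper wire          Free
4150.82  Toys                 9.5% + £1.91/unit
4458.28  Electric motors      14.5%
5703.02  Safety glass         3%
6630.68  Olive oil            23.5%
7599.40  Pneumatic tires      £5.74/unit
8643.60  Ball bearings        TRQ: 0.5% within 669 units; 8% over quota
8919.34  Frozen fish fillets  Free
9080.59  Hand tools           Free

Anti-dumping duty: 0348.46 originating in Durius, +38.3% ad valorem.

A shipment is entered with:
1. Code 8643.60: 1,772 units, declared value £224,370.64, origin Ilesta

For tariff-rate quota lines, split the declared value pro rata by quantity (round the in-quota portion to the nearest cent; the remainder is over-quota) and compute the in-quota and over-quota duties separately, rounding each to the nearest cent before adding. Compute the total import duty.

Line 1 (8643.60, Ilesta, 1,772 units, £224,370.64):
Code 8643.60 is under a tariff-rate quota (threshold 669 units). In-quota: 669 units at 0.5%; over-quota: 1,103 units at 8%.
Pro-rata value split: in-quota = £224,370.64 × 669/1,772 = £84,708.78; over-quota = £224,370.64 − £84,708.78 = £139,661.86.
In-quota duty = £84,708.78 × 0.5% = £423.54. Over-quota duty = £139,661.86 × 8% = £11,172.95.
Line duty = £423.54 + £11,172.95 = £11,596.49.

£11,596.49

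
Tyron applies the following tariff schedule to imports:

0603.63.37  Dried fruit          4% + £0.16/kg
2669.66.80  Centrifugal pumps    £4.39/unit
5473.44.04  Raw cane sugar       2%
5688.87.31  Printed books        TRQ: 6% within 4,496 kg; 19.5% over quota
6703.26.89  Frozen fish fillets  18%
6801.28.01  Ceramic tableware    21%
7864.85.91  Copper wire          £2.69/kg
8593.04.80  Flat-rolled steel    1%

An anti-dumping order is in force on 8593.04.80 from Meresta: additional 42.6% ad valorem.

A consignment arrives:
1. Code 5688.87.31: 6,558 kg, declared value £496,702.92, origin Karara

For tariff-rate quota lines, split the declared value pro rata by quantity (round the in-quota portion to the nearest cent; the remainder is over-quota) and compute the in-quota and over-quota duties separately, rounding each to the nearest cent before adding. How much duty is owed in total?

£50,885.92

Line 1 (5688.87.31, Karara, 6,558 kg, £496,702.92):
Code 5688.87.31 is under a tariff-rate quota (threshold 4,496 kg). In-quota: 4,496 kg at 6%; over-quota: 2,062 kg at 19.5%.
Pro-rata value split: in-quota = £496,702.92 × 4,496/6,558 = £340,527.04; over-quota = £496,702.92 − £340,527.04 = £156,175.88.
In-quota duty = £340,527.04 × 6% = £20,431.62. Over-quota duty = £156,175.88 × 19.5% = £30,454.30.
Line duty = £20,431.62 + £30,454.30 = £50,885.92.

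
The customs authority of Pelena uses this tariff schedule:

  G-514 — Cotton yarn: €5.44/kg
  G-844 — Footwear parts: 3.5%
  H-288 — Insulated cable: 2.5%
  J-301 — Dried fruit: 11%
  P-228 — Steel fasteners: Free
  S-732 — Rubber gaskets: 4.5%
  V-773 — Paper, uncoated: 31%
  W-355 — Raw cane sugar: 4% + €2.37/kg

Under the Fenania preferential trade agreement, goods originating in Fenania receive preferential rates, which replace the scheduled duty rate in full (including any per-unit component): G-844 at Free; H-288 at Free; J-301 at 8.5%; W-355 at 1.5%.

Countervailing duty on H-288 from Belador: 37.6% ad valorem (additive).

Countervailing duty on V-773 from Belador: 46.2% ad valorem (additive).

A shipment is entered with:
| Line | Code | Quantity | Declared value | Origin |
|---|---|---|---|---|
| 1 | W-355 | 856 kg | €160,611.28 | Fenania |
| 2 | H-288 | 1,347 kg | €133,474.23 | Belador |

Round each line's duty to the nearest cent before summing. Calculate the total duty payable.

Line 1 (W-355, Fenania, 856 kg, €160,611.28):
Base rate for W-355 is 4% + €2.37/kg.
Origin Fenania qualifies under the Pelena–Fenania agreement and W-355 is covered: preferential rate 1.5% applies instead.
Duty = €160,611.28 × 1.5% = €2,409.17.
Line 2 (H-288, Belador, 1,347 kg, €133,474.23):
Base rate for H-288 is 2.5%.
H-288 has an FTA preferential rate, but origin Belador is not Fenania; base rate stands.
Additional duty on H-288 from Belador: +37.6%. Applied ad valorem rate: 2.5% + 37.6% = 40.1%.
Duty = €133,474.23 × 40.1% = €53,523.17.
Total = €2,409.17 + €53,523.17 = €55,932.34.

€55,932.34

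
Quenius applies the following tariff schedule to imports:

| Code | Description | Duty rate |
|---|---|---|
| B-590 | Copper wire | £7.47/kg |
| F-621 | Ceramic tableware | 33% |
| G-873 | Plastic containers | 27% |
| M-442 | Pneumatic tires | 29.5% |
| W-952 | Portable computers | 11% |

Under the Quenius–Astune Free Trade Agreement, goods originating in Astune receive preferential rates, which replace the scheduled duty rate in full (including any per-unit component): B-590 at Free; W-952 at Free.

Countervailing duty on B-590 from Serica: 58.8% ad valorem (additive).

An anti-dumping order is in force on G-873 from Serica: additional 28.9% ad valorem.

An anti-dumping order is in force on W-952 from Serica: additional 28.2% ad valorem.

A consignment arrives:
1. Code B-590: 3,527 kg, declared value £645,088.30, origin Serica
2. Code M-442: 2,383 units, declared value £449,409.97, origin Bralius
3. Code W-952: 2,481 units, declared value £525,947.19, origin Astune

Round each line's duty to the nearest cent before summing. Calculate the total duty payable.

£538,234.55

Line 1 (B-590, Serica, 3,527 kg, £645,088.30):
Base rate for B-590 is £7.47/kg.
B-590 has an FTA preferential rate, but origin Serica is not Astune; base rate stands.
Additional duty on B-590 from Serica: +58.8% ad valorem. Applied ad valorem rate = 58.8%.
Duty = £645,088.30 × 58.8% + 3,527 × £7.47 = £405,658.61.
Line 2 (M-442, Bralius, 2,383 units, £449,409.97):
Base rate for M-442 is 29.5%.
Duty = £449,409.97 × 29.5% = £132,575.94.
Line 3 (W-952, Astune, 2,481 units, £525,947.19):
Base rate for W-952 is 11%.
Origin Astune qualifies under the Quenius–Astune agreement and W-952 is covered: preferential rate Free applies instead.
The additional-duty order on W-952 targets Serica, not Astune; it does not apply.
Duty = £525,947.19 × 0% = £0.00.
Total = £405,658.61 + £132,575.94 + £0.00 = £538,234.55.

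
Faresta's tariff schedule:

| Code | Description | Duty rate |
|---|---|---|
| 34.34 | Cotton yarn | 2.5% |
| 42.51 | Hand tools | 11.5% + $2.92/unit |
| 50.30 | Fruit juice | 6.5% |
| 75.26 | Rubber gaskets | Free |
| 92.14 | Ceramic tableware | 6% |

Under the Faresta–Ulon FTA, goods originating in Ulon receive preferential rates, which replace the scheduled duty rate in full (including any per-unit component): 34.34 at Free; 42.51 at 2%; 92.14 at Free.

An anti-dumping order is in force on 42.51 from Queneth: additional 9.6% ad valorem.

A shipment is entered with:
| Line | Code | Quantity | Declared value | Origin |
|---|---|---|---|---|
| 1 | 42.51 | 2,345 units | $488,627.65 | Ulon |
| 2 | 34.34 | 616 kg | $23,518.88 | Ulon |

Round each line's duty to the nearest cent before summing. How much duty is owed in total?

$9,772.55

Line 1 (42.51, Ulon, 2,345 units, $488,627.65):
Base rate for 42.51 is 11.5% + $2.92/unit.
Origin Ulon qualifies under the Faresta–Ulon agreement and 42.51 is covered: preferential rate 2% applies instead.
The additional-duty order on 42.51 targets Queneth, not Ulon; it does not apply.
Duty = $488,627.65 × 2% = $9,772.55.
Line 2 (34.34, Ulon, 616 kg, $23,518.88):
Base rate for 34.34 is 2.5%.
Origin Ulon qualifies under the Faresta–Ulon agreement and 34.34 is covered: preferential rate Free applies instead.
Duty = $23,518.88 × 0% = $0.00.
Total = $9,772.55 + $0.00 = $9,772.55.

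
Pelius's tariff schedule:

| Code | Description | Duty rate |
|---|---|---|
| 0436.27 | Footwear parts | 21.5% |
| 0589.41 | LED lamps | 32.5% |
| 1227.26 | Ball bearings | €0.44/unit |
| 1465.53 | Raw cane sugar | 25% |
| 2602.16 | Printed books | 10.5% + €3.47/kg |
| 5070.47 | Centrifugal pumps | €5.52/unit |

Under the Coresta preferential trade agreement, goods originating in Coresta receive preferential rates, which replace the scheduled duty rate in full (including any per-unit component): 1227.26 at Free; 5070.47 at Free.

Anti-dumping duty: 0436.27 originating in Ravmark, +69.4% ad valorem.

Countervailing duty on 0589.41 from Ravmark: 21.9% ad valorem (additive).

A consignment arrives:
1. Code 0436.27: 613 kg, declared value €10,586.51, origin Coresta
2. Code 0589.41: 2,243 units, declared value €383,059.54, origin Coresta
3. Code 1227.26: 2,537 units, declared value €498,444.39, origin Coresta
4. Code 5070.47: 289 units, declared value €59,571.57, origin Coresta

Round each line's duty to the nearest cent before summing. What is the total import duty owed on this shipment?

€126,770.45

Line 1 (0436.27, Coresta, 613 kg, €10,586.51):
Base rate for 0436.27 is 21.5%.
Origin Coresta is the FTA partner but 0436.27 is not on the preference list; base rate stands.
The additional-duty order on 0436.27 targets Ravmark, not Coresta; it does not apply.
Duty = €10,586.51 × 21.5% = €2,276.10.
Line 2 (0589.41, Coresta, 2,243 units, €383,059.54):
Base rate for 0589.41 is 32.5%.
Origin Coresta is the FTA partner but 0589.41 is not on the preference list; base rate stands.
The additional-duty order on 0589.41 targets Ravmark, not Coresta; it does not apply.
Duty = €383,059.54 × 32.5% = €124,494.35.
Line 3 (1227.26, Coresta, 2,537 units, €498,444.39):
Base rate for 1227.26 is €0.44/unit.
Origin Coresta qualifies under the Pelius–Coresta agreement and 1227.26 is covered: preferential rate Free applies instead.
Duty = €498,444.39 × 0% = €0.00.
Line 4 (5070.47, Coresta, 289 units, €59,571.57):
Base rate for 5070.47 is €5.52/unit.
Origin Coresta qualifies under the Pelius–Coresta agreement and 5070.47 is covered: preferential rate Free applies instead.
Duty = €59,571.57 × 0% = €0.00.
Total = €2,276.10 + €124,494.35 + €0.00 + €0.00 = €126,770.45.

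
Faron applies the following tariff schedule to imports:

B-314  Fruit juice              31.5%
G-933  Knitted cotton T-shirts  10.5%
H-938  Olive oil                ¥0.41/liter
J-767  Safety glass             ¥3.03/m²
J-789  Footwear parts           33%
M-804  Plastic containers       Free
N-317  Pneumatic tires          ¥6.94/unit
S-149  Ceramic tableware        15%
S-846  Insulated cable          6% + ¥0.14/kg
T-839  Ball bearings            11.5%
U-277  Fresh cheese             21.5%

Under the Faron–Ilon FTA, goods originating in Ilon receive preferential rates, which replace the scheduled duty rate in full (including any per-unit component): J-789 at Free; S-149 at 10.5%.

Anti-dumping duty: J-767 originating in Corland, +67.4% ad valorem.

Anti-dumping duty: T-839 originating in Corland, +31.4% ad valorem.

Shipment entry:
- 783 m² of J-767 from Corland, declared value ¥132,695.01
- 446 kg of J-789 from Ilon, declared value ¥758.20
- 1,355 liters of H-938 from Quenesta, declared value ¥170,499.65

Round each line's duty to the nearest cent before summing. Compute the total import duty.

¥92,364.48

Line 1 (J-767, Corland, 783 m², ¥132,695.01):
Base rate for J-767 is ¥3.03/m².
Additional duty on J-767 from Corland: +67.4% ad valorem. Applied ad valorem rate = 67.4%.
Duty = ¥132,695.01 × 67.4% + 783 × ¥3.03 = ¥91,808.93.
Line 2 (J-789, Ilon, 446 kg, ¥758.20):
Base rate for J-789 is 33%.
Origin Ilon qualifies under the Faron–Ilon agreement and J-789 is covered: preferential rate Free applies instead.
Duty = ¥758.20 × 0% = ¥0.00.
Line 3 (H-938, Quenesta, 1,355 liters, ¥170,499.65):
Base rate for H-938 is ¥0.41/liter.
Duty = 1,355 × ¥0.41 = ¥555.55.
Total = ¥91,808.93 + ¥0.00 + ¥555.55 = ¥92,364.48.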